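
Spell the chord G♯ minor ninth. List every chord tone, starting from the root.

G#, B, D#, F#, A#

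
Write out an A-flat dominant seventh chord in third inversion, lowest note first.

G♭ A♭ C E♭

In root position, A-flat dominant seventh is A♭–C–E♭–G♭.
Third inversion puts the seventh (G♭) in the bass.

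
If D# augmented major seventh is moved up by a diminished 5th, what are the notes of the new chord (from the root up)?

A C-sharp E-sharp G-sharp

D-sharp up a diminished 5th → A. New chord: A augmented major seventh.
- root: A
- major 3rd: C-sharp
- augmented 5th: E-sharp
- major 7th: G-sharp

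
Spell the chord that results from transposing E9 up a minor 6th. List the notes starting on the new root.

E up a minor 6th → C. New chord: C dominant ninth.
root → C
3rd (major 3rd) → E
5th (perfect 5th) → G
7th (minor 7th) → Bb
9th (major 9th) → D

C E G Bb D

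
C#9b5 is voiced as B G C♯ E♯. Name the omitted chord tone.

D♯

C#9b5 = C♯, E♯, G, B, D♯. The voicing lacks the 9th (major 9th), D♯.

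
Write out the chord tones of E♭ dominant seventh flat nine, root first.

Root E-flat, quality dominant seventh flat nine:
E-flat — root
G — major 3rd
B-flat — perfect 5th
D-flat — minor 7th
F-flat — minor 9th

E-flat, G, B-flat, D-flat, F-flat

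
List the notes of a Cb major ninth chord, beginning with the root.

Cb major ninth: major ninth on C-flat.
- root: C-flat
- major 3rd: E-flat
- perfect 5th: G-flat
- major 7th: B-flat
- major 9th: D-flat

C-flat, E-flat, G-flat, B-flat, D-flat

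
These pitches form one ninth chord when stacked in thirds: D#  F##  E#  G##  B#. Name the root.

E#

Arranged so that each adjacent pair is a third by letter name: E# – G## – B# – D# – F##.
The bottom of that stack, E#, is the root (this is E# dominant ninth).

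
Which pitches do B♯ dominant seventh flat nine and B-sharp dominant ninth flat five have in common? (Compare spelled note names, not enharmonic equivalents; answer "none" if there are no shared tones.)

B-sharp, D-double-sharp, A-sharp

B♯ dominant seventh flat nine = B-sharp, D-double-sharp, F-double-sharp, A-sharp, C-sharp.
B-sharp dominant ninth flat five = B-sharp, D-double-sharp, F-sharp, A-sharp, C-double-sharp.
Shared: B-sharp, D-double-sharp, A-sharp.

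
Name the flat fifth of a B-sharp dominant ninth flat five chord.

F-sharp

Root of B-sharp dominant ninth flat five = B-sharp. The 5th is a diminished 5th: B-sharp up a diminished 5th → F-sharp.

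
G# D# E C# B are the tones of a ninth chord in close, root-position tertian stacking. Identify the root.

C#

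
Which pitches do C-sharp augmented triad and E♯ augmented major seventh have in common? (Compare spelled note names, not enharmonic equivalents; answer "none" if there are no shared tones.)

E-sharp G-double-sharp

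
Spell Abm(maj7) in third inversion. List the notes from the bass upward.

Abm(maj7) = Ab–Cb–Eb–G; third inversion → seventh (G) lowest.

G, Ab, Cb, Eb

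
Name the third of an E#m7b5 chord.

G♯

E#m7b5 is built on E♯; its 3rd is a minor 3rd above the root.
A third above E uses the letter G, and the minor 3rd above E♯ is G♯.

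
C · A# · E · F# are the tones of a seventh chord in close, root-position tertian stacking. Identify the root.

Stacking in thirds gives F# – A# – C – E, so F# is the root — F# dominant seventh flat five.

F#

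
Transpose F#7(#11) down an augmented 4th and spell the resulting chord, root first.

C, E, G, Bb, F#

Transposed root: F# → C (augmented 4th down). So we spell C dominant seventh sharp eleven:
C — root
E — major 3rd
G — perfect 5th
Bb — minor 7th
F# — augmented 11th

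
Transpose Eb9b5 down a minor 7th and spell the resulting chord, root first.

Eb down a minor 7th → F. New chord: F dominant ninth flat five.
F — root
A — major 3rd
Cb — diminished 5th
Eb — minor 7th
G — major 9th

F – A – Cb – Eb – G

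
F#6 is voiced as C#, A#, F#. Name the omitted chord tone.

D#

The full F#6 chord is F#, A#, C#, D#.
Comparing with the voicing, the major 6th (6th) — D# — is absent.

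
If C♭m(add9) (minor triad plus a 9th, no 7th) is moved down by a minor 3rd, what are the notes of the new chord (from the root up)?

Ab  Cb  Eb  Bb

Cb down a minor 3rd → Ab. New chord: Ab minor added-ninth.
- root: Ab
- minor 3rd: Cb
- perfect 5th: Eb
- major 9th: Bb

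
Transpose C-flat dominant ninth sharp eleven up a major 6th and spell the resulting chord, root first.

Cb up a major 6th → Ab. New chord: Ab dominant ninth sharp eleven.
Root: Ab
Major 3rd (3rd): C
Perfect 5th (5th): Eb
Minor 7th (7th): Gb
Major 9th (9th): Bb
Augmented 11th (11th): D

Ab, C, Eb, Gb, Bb, D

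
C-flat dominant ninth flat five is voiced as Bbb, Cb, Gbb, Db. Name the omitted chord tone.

C-flat dominant ninth flat five = Cb, Eb, Gbb, Bbb, Db. The voicing lacks the 3rd (major 3rd), Eb.

Eb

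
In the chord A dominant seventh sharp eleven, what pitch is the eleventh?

Root of A dominant seventh sharp eleven = A. The 11th is an augmented 11th: A up an augmented 11th → D-sharp.

D-sharp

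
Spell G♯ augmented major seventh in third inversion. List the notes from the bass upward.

F## G# B# D##

In root position, G♯ augmented major seventh is G#–B#–D##–F##.
Third inversion puts the seventh (F##) in the bass.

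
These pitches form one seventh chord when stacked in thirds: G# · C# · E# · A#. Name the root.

Arranged so that each adjacent pair is a third by letter name: A# – C# – E# – G#.
The bottom of that stack, A#, is the root (this is A# minor seventh).

A#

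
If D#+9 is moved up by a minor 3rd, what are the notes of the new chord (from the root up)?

F#, A#, C##, E, G#

A minor 3rd up from D# is F#, so the new chord is F# dominant ninth sharp five.
- root: F#
- major 3rd: A#
- augmented 5th: C##
- minor 7th: E
- major 9th: G#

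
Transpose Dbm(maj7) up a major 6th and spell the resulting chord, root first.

Bb – Db – F – A

Db up a major 6th → Bb. New chord: Bb minor-major seventh.
root → Bb
3rd (minor 3rd) → Db
5th (perfect 5th) → F
7th (major 7th) → A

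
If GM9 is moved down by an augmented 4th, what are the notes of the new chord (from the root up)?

D♭ F A♭ C E♭

Transposed root: G → D♭ (augmented 4th down). So we spell D♭ major ninth:
- root: D♭
- major 3rd: F
- perfect 5th: A♭
- major 7th: C
- major 9th: E♭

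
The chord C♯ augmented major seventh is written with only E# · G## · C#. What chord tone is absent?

The full C♯ augmented major seventh chord is C#, E#, G##, B#.
Comparing with the voicing, the major 7th (7th) — B# — is absent.

B#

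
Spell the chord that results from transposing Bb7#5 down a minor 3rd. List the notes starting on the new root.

G, B, D♯, F

A minor 3rd down from B♭ is G, so the new chord is G augmented seventh.
root → G
3rd (major 3rd) → B
5th (augmented 5th) → D♯
7th (minor 7th) → F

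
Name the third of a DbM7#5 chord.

Root of DbM7#5 = Db. The 3rd is a major 3rd: Db up a major 3rd → F.

F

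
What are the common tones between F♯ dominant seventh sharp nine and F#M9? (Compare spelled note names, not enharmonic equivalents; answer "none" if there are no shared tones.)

F♯ dominant seventh sharp nine: F# A# C# E G##
F#M9: F# A# C# E# G#
Common to both → F#, A#, C#.

F#  A#  C#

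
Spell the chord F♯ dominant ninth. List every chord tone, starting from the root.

F-sharp A-sharp C-sharp E G-sharp

F♯ dominant ninth is a dominant ninth built on F-sharp.
Root: F-sharp
Major 3rd (3rd): A-sharp
Perfect 5th (5th): C-sharp
Minor 7th (7th): E
Major 9th (9th): G-sharp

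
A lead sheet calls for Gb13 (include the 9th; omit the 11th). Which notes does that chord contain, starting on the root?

G♭ – B♭ – D♭ – F♭ – A♭ – E♭

Root G♭, quality dominant thirteenth:
root → G♭
3rd (major 3rd) → B♭
5th (perfect 5th) → D♭
7th (minor 7th) → F♭
9th (major 9th) → A♭
13th (major 13th) → E♭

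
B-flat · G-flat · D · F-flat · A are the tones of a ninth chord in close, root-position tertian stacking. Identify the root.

Arranged so that each adjacent pair is a third by letter name: G-flat – B-flat – D – F-flat – A.
The bottom of that stack, G-flat, is the root (this is G-flat dominant seventh sharp nine sharp five).

G-flat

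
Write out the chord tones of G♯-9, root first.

G♯, B, D♯, F♯, A♯

G♯-9: minor ninth on G♯.
Root: G♯
Minor 3rd (3rd): B
Perfect 5th (5th): D♯
Minor 7th (7th): F♯
Major 9th (9th): A♯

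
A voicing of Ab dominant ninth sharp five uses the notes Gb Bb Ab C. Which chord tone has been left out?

The full Ab dominant ninth sharp five chord is Ab, C, E, Gb, Bb.
Comparing with the voicing, the augmented 5th (5th) — E — is absent.

E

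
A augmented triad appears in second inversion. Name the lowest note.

E-sharp

A augmented triad in root position is A–C-sharp–E-sharp.
Second inversion places the fifth in the bass, which is E-sharp.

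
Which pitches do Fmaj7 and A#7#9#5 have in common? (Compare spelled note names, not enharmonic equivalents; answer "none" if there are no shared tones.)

none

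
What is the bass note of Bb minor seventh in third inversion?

Bb minor seventh = Bb–Db–F–Ab. Third inversion → seventh in the bass = Ab.

Ab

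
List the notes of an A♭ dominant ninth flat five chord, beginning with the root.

A♭ dominant ninth flat five is a dominant ninth flat five built on A-flat.
A-flat — root
C — major 3rd
E-double-flat — diminished 5th
G-flat — minor 7th
B-flat — major 9th

A-flat – C – E-double-flat – G-flat – B-flat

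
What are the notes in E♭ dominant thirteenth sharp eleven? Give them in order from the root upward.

Root E-flat, quality dominant thirteenth sharp eleven:
root → E-flat
3rd (major 3rd) → G
5th (perfect 5th) → B-flat
7th (minor 7th) → D-flat
9th (major 9th) → F
11th (augmented 11th) → A
13th (major 13th) → C

E-flat – G – B-flat – D-flat – F – A – C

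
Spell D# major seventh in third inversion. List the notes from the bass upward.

C##, D#, F##, A#

D# major seventh = D#–F##–A#–C##; third inversion → seventh (C##) lowest.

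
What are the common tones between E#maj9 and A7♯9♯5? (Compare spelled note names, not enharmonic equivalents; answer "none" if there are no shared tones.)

E♯, B♯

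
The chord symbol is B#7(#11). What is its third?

D##

B#7(#11) is built on B#; its 3rd is a major 3rd above the root.
A third above B uses the letter D, and the major 3rd above B# is D##.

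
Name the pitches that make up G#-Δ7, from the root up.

G♯ B D♯ F𝄪

G#-Δ7: minor-major seventh on G♯.
Root: G♯
Minor 3rd (3rd): B
Perfect 5th (5th): D♯
Major 7th (7th): F𝄪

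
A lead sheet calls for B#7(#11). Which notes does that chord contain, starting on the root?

Root B#, quality dominant seventh sharp eleven:
B# — root
D## — major 3rd
F## — perfect 5th
A# — minor 7th
E## — augmented 11th

B# – D## – F## – A# – E##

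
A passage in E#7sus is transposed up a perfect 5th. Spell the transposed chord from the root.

E# up a perfect 5th → B#. New chord: B# dominant seventh suspended fourth.
root → B#
4th (perfect 4th) → E#
5th (perfect 5th) → F##
7th (minor 7th) → A#

B# – E# – F## – A#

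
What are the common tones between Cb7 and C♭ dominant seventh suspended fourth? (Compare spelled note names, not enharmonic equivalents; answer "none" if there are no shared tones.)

Cb7 = Cb, Eb, Gb, Bbb.
C♭ dominant seventh suspended fourth = Cb, Fb, Gb, Bbb.
Shared: Cb, Gb, Bbb.

Cb, Gb, Bbb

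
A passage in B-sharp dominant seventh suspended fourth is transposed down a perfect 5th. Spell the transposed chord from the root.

B# down a perfect 5th → E#. New chord: E# dominant seventh suspended fourth.
E# — root
A# — perfect 4th
B# — perfect 5th
D# — minor 7th

E#  A#  B#  D#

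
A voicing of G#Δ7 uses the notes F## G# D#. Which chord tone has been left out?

G#Δ7 = G#, B#, D#, F##. The voicing lacks the 3rd (major 3rd), B#.

B#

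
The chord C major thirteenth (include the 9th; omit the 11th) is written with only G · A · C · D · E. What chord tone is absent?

B

The full C major thirteenth chord is C, E, G, B, D, A.
Comparing with the voicing, the major 7th (7th) — B — is absent.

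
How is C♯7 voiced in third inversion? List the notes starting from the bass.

C♯7 = C#–E#–G#–B; third inversion → seventh (B) lowest.

B C# E# G#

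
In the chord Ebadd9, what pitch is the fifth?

Bb

Ebadd9 is built on Eb; its 5th is a perfect 5th above the root.
A fifth above E uses the letter B, and the perfect 5th above Eb is Bb.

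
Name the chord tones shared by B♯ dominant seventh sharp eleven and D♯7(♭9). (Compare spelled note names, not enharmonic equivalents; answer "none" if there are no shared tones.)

F##, A#

B♯ dominant seventh sharp eleven: B# D## F## A# E##
D♯7(♭9): D# F## A# C# E
Common to both → F##, A#.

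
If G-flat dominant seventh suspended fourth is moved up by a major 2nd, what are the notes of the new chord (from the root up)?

A-flat, D-flat, E-flat, G-flat

G-flat up a major 2nd → A-flat. New chord: A-flat dominant seventh suspended fourth.
Root: A-flat
Perfect 4th (4th): D-flat
Perfect 5th (5th): E-flat
Minor 7th (7th): G-flat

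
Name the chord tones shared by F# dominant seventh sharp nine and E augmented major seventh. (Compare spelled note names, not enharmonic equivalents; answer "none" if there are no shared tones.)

E

F# dominant seventh sharp nine = F-sharp, A-sharp, C-sharp, E, G-double-sharp.
E augmented major seventh = E, G-sharp, B-sharp, D-sharp.
Shared: E.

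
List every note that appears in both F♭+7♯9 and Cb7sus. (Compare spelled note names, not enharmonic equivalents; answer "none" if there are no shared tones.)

F♭+7♯9 = Fb, Ab, C, Ebb, G.
Cb7sus = Cb, Fb, Gb, Bbb.
Shared: Fb.

Fb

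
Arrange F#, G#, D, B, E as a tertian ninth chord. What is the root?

E

Arranged so that each adjacent pair is a third by letter name: E – G# – B – D – F#.
The bottom of that stack, E, is the root (this is E dominant ninth).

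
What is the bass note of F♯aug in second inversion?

F♯aug = F#–A#–C##. Second inversion → fifth in the bass = C##.

C##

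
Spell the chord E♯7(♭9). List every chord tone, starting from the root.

E#, G##, B#, D#, F#

E♯7(♭9): dominant seventh flat nine on E#.
- root: E#
- major 3rd: G##
- perfect 5th: B#
- minor 7th: D#
- minor 9th: F#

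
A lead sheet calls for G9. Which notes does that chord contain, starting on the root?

Root G, quality dominant ninth:
Root: G
Major 3rd (3rd): B
Perfect 5th (5th): D
Minor 7th (7th): F
Major 9th (9th): A

G – B – D – F – A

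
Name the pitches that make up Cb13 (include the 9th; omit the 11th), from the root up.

Cb – Eb – Gb – Bbb – Db – Ab

Cb13: dominant thirteenth on Cb.
Root: Cb
Major 3rd (3rd): Eb
Perfect 5th (5th): Gb
Minor 7th (7th): Bbb
Major 9th (9th): Db
Major 13th (13th): Ab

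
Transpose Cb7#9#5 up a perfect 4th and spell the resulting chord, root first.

Cb up a perfect 4th → Fb. New chord: Fb dominant seventh sharp nine sharp five.
- root: Fb
- major 3rd: Ab
- augmented 5th: C
- minor 7th: Ebb
- augmented 9th: G

Fb – Ab – C – Ebb – G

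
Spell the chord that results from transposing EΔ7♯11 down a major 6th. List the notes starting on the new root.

G, B, D, F#, C#

A major 6th down from E is G, so the new chord is G major seventh sharp eleven.
- root: G
- major 3rd: B
- perfect 5th: D
- major 7th: F#
- augmented 11th: C#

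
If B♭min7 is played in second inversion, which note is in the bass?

B♭min7 = Bb–Db–F–Ab. Second inversion → fifth in the bass = F.

F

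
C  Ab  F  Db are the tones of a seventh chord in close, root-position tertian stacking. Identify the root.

Stacking in thirds gives Db – F – Ab – C, so Db is the root — Db major seventh.

Db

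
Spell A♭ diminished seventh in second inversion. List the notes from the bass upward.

E-double-flat  G-double-flat  A-flat  C-flat

A♭ diminished seventh = A-flat–C-flat–E-double-flat–G-double-flat; second inversion → fifth (E-double-flat) lowest.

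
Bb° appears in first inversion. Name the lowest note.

Bb° in root position is B♭–D♭–F♭.
First inversion places the third in the bass, which is D♭.

D♭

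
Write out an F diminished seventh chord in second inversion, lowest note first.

F diminished seventh = F–Ab–Cb–Ebb; second inversion → fifth (Cb) lowest.

Cb Ebb F Ab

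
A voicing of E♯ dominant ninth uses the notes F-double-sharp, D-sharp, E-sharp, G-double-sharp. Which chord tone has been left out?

The full E♯ dominant ninth chord is E-sharp, G-double-sharp, B-sharp, D-sharp, F-double-sharp.
Comparing with the voicing, the perfect 5th (5th) — B-sharp — is absent.

B-sharp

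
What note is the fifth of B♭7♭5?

B♭7♭5 is built on Bb; its 5th is a diminished 5th above the root.
A fifth above B uses the letter F, and the diminished 5th above Bb is Fb.

Fb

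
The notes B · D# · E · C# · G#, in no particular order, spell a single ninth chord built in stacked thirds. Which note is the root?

Arranged so that each adjacent pair is a third by letter name: C# – E – G# – B – D#.
The bottom of that stack, C#, is the root (this is C# minor ninth).

C#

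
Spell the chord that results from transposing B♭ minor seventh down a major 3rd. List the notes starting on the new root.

Transposed root: B-flat → G-flat (major 3rd down). So we spell G-flat minor seventh:
G-flat — root
B-double-flat — minor 3rd
D-flat — perfect 5th
F-flat — minor 7th

G-flat  B-double-flat  D-flat  F-flat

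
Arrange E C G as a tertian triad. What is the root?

Stacking in thirds gives C – E – G, so C is the root — C major triad.

C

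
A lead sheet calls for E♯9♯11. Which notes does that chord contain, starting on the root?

E♯  G𝄪  B♯  D♯  F𝄪  A𝄪

E♯9♯11 is a dominant ninth sharp eleven built on E♯.
- root: E♯
- major 3rd: G𝄪
- perfect 5th: B♯
- minor 7th: D♯
- major 9th: F𝄪
- augmented 11th: A𝄪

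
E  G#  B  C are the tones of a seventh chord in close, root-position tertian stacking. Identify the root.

Stacking in thirds gives C – E – G# – B, so C is the root — C augmented major seventh.

C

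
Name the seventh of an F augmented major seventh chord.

Root of F augmented major seventh = F. The 7th is a major 7th: F up a major 7th → E.

E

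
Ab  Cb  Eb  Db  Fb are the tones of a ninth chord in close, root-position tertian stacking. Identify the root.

Arranged so that each adjacent pair is a third by letter name: Db – Fb – Ab – Cb – Eb.
The bottom of that stack, Db, is the root (this is Db minor ninth).

Db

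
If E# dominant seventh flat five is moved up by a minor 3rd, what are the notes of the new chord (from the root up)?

G-sharp  B-sharp  D  F-sharp

E-sharp up a minor 3rd → G-sharp. New chord: G-sharp dominant seventh flat five.
- root: G-sharp
- major 3rd: B-sharp
- diminished 5th: D
- minor 7th: F-sharp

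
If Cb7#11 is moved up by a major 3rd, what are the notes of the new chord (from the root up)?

Cb up a major 3rd → Eb. New chord: Eb dominant seventh sharp eleven.
Eb — root
G — major 3rd
Bb — perfect 5th
Db — minor 7th
A — augmented 11th

Eb – G – Bb – Db – A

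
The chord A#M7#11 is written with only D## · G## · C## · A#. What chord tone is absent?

A#M7#11 = A#, C##, E#, G##, D##. The voicing lacks the 5th (perfect 5th), E#.

E#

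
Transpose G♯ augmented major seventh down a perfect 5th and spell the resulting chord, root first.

G-sharp down a perfect 5th → C-sharp. New chord: C-sharp augmented major seventh.
C-sharp — root
E-sharp — major 3rd
G-double-sharp — augmented 5th
B-sharp — major 7th

C-sharp, E-sharp, G-double-sharp, B-sharp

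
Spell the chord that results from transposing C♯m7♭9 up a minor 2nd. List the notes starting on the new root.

D – F – A – C – Eb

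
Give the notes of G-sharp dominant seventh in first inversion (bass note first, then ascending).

G-sharp dominant seventh = G-sharp–B-sharp–D-sharp–F-sharp; first inversion → third (B-sharp) lowest.

B-sharp – D-sharp – F-sharp – G-sharp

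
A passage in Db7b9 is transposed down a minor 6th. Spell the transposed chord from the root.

F A C Eb Gb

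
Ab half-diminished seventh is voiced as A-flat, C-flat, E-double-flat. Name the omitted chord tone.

G-flat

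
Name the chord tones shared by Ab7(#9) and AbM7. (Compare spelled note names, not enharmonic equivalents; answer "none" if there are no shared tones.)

Ab7(#9) = Ab, C, Eb, Gb, B.
AbM7 = Ab, C, Eb, G.
Shared: Ab, C, Eb.

Ab  C  Eb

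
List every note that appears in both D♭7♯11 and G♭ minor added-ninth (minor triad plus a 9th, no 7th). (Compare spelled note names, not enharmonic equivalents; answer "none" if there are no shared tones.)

D♭7♯11: Db F Ab Cb G
G♭ minor added-ninth: Gb Bbb Db Ab
Common to both → Db, Ab.

Db, Ab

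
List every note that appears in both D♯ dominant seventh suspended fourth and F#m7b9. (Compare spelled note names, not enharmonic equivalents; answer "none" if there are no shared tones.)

C#

D♯ dominant seventh suspended fourth = D#, G#, A#, C#.
F#m7b9 = F#, A, C#, E, G.
Shared: C#.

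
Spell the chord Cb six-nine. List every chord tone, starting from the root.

Root Cb, quality six-nine:
Root: Cb
Major 3rd (3rd): Eb
Perfect 5th (5th): Gb
Major 6th (6th): Ab
Major 9th (9th): Db

Cb, Eb, Gb, Ab, Db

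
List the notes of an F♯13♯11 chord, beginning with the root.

F♯13♯11 is a dominant thirteenth sharp eleven built on F#.
Root: F#
Major 3rd (3rd): A#
Perfect 5th (5th): C#
Minor 7th (7th): E
Major 9th (9th): G#
Augmented 11th (11th): B#
Major 13th (13th): D#

F# A# C# E G# B# D#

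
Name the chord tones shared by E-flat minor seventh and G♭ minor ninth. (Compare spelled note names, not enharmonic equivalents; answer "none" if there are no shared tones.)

G-flat  D-flat

E-flat minor seventh = E-flat, G-flat, B-flat, D-flat.
G♭ minor ninth = G-flat, B-double-flat, D-flat, F-flat, A-flat.
Shared: G-flat, D-flat.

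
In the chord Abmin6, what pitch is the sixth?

F

Abmin6 is built on Ab; its 6th is a major 6th above the root.
A sixth above A uses the letter F, and the major 6th above Ab is F.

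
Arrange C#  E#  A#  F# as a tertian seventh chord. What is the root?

Stacking in thirds gives F# – A# – C# – E#, so F# is the root — F# major seventh.

F#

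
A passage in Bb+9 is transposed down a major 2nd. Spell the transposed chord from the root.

Ab – C – E – Gb – Bb

A major 2nd down from Bb is Ab, so the new chord is Ab dominant ninth sharp five.
Root: Ab
Major 3rd (3rd): C
Augmented 5th (5th): E
Minor 7th (7th): Gb
Major 9th (9th): Bb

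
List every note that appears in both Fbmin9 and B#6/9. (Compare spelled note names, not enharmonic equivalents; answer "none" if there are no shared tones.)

Fbmin9 = Fb, Abb, Cb, Ebb, Gb.
B#6/9 = B#, D##, F##, G##, C##.
Shared: none.

none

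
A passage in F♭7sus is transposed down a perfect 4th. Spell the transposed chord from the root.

Cb  Fb  Gb  Bbb

Fb down a perfect 4th → Cb. New chord: Cb dominant seventh suspended fourth.
- root: Cb
- perfect 4th: Fb
- perfect 5th: Gb
- minor 7th: Bbb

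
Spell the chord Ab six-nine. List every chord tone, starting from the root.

Ab six-nine: six-nine on A-flat.
- root: A-flat
- major 3rd: C
- perfect 5th: E-flat
- major 6th: F
- major 9th: B-flat

A-flat, C, E-flat, F, B-flat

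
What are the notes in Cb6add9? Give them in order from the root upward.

Cb – Eb – Gb – Ab – Db

Cb6add9 is a six-nine built on Cb.
Cb — root
Eb — major 3rd
Gb — perfect 5th
Ab — major 6th
Db — major 9th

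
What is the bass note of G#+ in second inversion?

G#+ = G#–B#–D##. Second inversion → fifth in the bass = D##.

D##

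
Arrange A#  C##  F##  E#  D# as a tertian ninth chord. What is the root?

Arranged so that each adjacent pair is a third by letter name: D# – F## – A# – C## – E#.
The bottom of that stack, D#, is the root (this is D# major ninth).

D#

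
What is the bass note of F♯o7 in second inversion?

C

F♯o7 = F#–A–C–Eb. Second inversion → fifth in the bass = C.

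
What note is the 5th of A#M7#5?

E##

Root of A#M7#5 = A#. The 5th is an augmented 5th: A# up an augmented 5th → E##.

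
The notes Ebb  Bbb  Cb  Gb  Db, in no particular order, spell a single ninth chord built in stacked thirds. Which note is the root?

Cb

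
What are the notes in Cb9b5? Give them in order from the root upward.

Cb9b5 is a dominant ninth flat five built on Cb.
root → Cb
3rd (major 3rd) → Eb
5th (diminished 5th) → Gbb
7th (minor 7th) → Bbb
9th (major 9th) → Db

Cb – Eb – Gbb – Bbb – Db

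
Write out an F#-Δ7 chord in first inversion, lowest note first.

In root position, F#-Δ7 is F♯–A–C♯–E♯.
First inversion puts the third (A) in the bass.

A, C♯, E♯, F♯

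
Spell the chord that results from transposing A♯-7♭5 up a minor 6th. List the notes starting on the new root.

F♯ – A – C – E

A minor 6th up from A♯ is F♯, so the new chord is F♯ half-diminished seventh.
- root: F♯
- minor 3rd: A
- diminished 5th: C
- minor 7th: E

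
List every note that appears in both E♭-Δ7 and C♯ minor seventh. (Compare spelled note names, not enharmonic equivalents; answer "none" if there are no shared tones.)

none

E♭-Δ7 = Eb, Gb, Bb, D.
C♯ minor seventh = C#, E, G#, B.
Shared: none.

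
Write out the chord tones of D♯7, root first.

D♯7 is a dominant seventh built on D#.
- root: D#
- major 3rd: F##
- perfect 5th: A#
- minor 7th: C#

D#  F##  A#  C#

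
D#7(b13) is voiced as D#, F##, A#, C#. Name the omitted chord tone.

D#7(b13) = D#, F##, A#, C#, B. The voicing lacks the 13th (minor 13th), B.

B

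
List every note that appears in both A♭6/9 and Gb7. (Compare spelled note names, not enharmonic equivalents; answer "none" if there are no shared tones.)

Bb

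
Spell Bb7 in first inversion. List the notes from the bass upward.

Bb7 = Bb–D–F–Ab; first inversion → third (D) lowest.

D, F, Ab, Bb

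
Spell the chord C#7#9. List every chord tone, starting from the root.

C#7#9 is a dominant seventh sharp nine built on C♯.
root → C♯
3rd (major 3rd) → E♯
5th (perfect 5th) → G♯
7th (minor 7th) → B
9th (augmented 9th) → D𝄪

C♯, E♯, G♯, B, D𝄪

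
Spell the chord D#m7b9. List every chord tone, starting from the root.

D#, F#, A#, C#, E

D#m7b9 is a minor seventh flat nine built on D#.
Root: D#
Minor 3rd (3rd): F#
Perfect 5th (5th): A#
Minor 7th (7th): C#
Minor 9th (9th): E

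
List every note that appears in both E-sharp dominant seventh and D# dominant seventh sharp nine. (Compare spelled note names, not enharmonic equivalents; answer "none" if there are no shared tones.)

E-sharp dominant seventh: E# G## B# D#
D# dominant seventh sharp nine: D# F## A# C# E##
Common to both → D#.

D#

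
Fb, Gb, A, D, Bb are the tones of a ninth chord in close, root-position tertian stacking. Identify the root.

Gb

Arranged so that each adjacent pair is a third by letter name: Gb – Bb – D – Fb – A.
The bottom of that stack, Gb, is the root (this is Gb dominant seventh sharp nine sharp five).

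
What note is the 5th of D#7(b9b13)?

A#

Root of D#7(b9b13) = D#. The 5th is a perfect 5th: D# up a perfect 5th → A#.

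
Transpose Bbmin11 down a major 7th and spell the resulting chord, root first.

C♭, E𝄫, G♭, B𝄫, D♭, F♭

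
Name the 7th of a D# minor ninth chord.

D# minor ninth is built on D#; its 7th is a minor 7th above the root.
A seventh above D uses the letter C, and the minor 7th above D# is C#.

C#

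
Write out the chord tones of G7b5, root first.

G7b5: dominant seventh flat five on G.
G — root
B — major 3rd
Db — diminished 5th
F — minor 7th

G, B, Db, F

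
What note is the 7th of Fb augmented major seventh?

E-flat

Fb augmented major seventh is built on F-flat; its 7th is a major 7th above the root.
A seventh above F uses the letter E, and the major 7th above F-flat is E-flat.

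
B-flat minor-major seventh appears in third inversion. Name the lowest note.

A

B-flat minor-major seventh in root position is B-flat–D-flat–F–A.
Third inversion places the seventh in the bass, which is A.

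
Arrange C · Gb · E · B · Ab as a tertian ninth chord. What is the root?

Ab

Arranged so that each adjacent pair is a third by letter name: Ab – C – E – Gb – B.
The bottom of that stack, Ab, is the root (this is Ab dominant seventh sharp nine sharp five).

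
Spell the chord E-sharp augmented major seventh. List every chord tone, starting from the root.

E-sharp, G-double-sharp, B-double-sharp, D-double-sharp

Root E-sharp, quality augmented major seventh:
- root: E-sharp
- major 3rd: G-double-sharp
- augmented 5th: B-double-sharp
- major 7th: D-double-sharp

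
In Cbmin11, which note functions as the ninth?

Cbmin11 is built on Cb; its 9th is a major 9th above the root.
A second above C uses the letter D, and the major 9th above Cb is Db.

Db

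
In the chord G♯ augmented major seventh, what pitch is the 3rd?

B#

Root of G♯ augmented major seventh = G#. The 3rd is a major 3rd: G# up a major 3rd → B#.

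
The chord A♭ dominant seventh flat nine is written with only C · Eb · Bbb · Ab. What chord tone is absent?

Gb

The full A♭ dominant seventh flat nine chord is Ab, C, Eb, Gb, Bbb.
Comparing with the voicing, the minor 7th (7th) — Gb — is absent.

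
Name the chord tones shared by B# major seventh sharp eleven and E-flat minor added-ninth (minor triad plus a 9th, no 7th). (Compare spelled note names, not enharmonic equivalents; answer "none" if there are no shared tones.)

none

B# major seventh sharp eleven: B-sharp D-double-sharp F-double-sharp A-double-sharp E-double-sharp
E-flat minor added-ninth: E-flat G-flat B-flat F
Common to both → none.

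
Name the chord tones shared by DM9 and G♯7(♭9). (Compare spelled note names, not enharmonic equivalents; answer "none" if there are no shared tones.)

DM9: D F# A C# E
G♯7(♭9): G# B# D# F# A
Common to both → F#, A.

F#, A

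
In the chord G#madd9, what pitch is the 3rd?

G#madd9 is built on G#; its 3rd is a minor 3rd above the root.
A third above G uses the letter B, and the minor 3rd above G# is B.

B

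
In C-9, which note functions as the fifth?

G

Root of C-9 = C. The 5th is a perfect 5th: C up a perfect 5th → G.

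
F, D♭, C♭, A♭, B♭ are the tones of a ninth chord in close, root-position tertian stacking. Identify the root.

Arranged so that each adjacent pair is a third by letter name: B♭ – D♭ – F – A♭ – C♭.
The bottom of that stack, B♭, is the root (this is B♭ minor seventh flat nine).

B♭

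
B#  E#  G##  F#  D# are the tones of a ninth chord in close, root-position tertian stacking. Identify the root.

E#

Stacking in thirds gives E# – G## – B# – D# – F#, so E# is the root — E# dominant seventh flat nine.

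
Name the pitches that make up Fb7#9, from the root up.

F♭, A♭, C♭, E𝄫, G

Fb7#9: dominant seventh sharp nine on F♭.
Root: F♭
Major 3rd (3rd): A♭
Perfect 5th (5th): C♭
Minor 7th (7th): E𝄫
Augmented 9th (9th): G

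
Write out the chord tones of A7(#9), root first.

A7(#9): dominant seventh sharp nine on A.
root → A
3rd (major 3rd) → C#
5th (perfect 5th) → E
7th (minor 7th) → G
9th (augmented 9th) → B#

A, C#, E, G, B#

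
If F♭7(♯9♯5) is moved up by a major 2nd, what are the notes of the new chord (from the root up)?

Gb – Bb – D – Fb – A

Fb up a major 2nd → Gb. New chord: Gb dominant seventh sharp nine sharp five.
Gb — root
Bb — major 3rd
D — augmented 5th
Fb — minor 7th
A — augmented 9th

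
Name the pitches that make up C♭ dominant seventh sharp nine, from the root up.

C♭ dominant seventh sharp nine is a dominant seventh sharp nine built on C-flat.
- root: C-flat
- major 3rd: E-flat
- perfect 5th: G-flat
- minor 7th: B-double-flat
- augmented 9th: D

C-flat, E-flat, G-flat, B-double-flat, D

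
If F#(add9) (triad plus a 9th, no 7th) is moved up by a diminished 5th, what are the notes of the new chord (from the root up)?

Transposed root: F# → C (diminished 5th up). So we spell C added-ninth:
Root: C
Major 3rd (3rd): E
Perfect 5th (5th): G
Major 9th (9th): D

C E G D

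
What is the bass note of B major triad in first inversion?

D♯

B major triad in root position is B–D♯–F♯.
First inversion places the third in the bass, which is D♯.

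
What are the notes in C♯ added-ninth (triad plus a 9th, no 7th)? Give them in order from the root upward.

C# – E# – G# – D#

Root C#, quality added-ninth:
root → C#
3rd (major 3rd) → E#
5th (perfect 5th) → G#
9th (major 9th) → D#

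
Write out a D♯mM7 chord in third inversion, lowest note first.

D♯mM7 = D♯–F♯–A♯–C𝄪; third inversion → seventh (C𝄪) lowest.

C𝄪  D♯  F♯  A♯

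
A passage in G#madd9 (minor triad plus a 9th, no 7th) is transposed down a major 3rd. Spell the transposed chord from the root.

G# down a major 3rd → E. New chord: E minor added-ninth.
root → E
3rd (minor 3rd) → G
5th (perfect 5th) → B
9th (major 9th) → F#

E  G  B  F#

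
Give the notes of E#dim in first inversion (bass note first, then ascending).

G♯ – B – E♯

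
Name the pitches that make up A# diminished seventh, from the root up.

A♯ C♯ E G

Root A♯, quality diminished seventh:
root → A♯
3rd (minor 3rd) → C♯
5th (diminished 5th) → E
7th (diminished 7th) → G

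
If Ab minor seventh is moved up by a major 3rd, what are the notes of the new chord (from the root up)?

Transposed root: A-flat → C (major 3rd up). So we spell C minor seventh:
Root: C
Minor 3rd (3rd): E-flat
Perfect 5th (5th): G
Minor 7th (7th): B-flat

C, E-flat, G, B-flat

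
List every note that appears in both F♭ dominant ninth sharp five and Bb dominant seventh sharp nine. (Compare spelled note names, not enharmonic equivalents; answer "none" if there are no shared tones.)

A-flat

F♭ dominant ninth sharp five: F-flat A-flat C E-double-flat G-flat
Bb dominant seventh sharp nine: B-flat D F A-flat C-sharp
Common to both → A-flat.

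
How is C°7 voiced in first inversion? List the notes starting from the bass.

E♭ – G♭ – B𝄫 – C

C°7 = C–E♭–G♭–B𝄫; first inversion → third (E♭) lowest.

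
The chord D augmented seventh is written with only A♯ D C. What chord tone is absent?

F♯

The full D augmented seventh chord is D, F♯, A♯, C.
Comparing with the voicing, the major 3rd (3rd) — F♯ — is absent.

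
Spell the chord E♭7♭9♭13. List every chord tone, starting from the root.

Eb – G – Bb – Db – Fb – Cb

Root Eb, quality dominant seventh flat nine flat thirteen:
root → Eb
3rd (major 3rd) → G
5th (perfect 5th) → Bb
7th (minor 7th) → Db
9th (minor 9th) → Fb
13th (minor 13th) → Cb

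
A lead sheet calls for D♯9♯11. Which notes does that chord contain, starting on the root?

D# F## A# C# E# G##

D♯9♯11: dominant ninth sharp eleven on D#.
Root: D#
Major 3rd (3rd): F##
Perfect 5th (5th): A#
Minor 7th (7th): C#
Major 9th (9th): E#
Augmented 11th (11th): G##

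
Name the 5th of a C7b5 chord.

G♭

Root of C7b5 = C. The 5th is a diminished 5th: C up a diminished 5th → G♭.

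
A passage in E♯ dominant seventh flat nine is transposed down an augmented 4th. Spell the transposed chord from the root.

E# down an augmented 4th → B. New chord: B dominant seventh flat nine.
root → B
3rd (major 3rd) → D#
5th (perfect 5th) → F#
7th (minor 7th) → A
9th (minor 9th) → C

B D# F# A C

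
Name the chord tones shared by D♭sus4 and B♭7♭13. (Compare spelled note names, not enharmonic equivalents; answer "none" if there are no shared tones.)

D♭sus4 = Db, Gb, Ab.
B♭7♭13 = Bb, D, F, Ab, Gb.
Shared: Gb, Ab.

Gb – Ab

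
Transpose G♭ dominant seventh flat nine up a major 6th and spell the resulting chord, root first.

E♭, G, B♭, D♭, F♭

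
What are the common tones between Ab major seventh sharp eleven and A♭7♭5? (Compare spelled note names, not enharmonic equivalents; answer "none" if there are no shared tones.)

Ab major seventh sharp eleven: Ab C Eb G D
A♭7♭5: Ab C Ebb Gb
Common to both → Ab, C.

Ab, C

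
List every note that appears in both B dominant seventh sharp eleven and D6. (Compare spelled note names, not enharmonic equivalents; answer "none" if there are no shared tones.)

B  F#  A

B dominant seventh sharp eleven: B D# F# A E#
D6: D F# A B
Common to both → B, F#, A.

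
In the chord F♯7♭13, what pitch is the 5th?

F♯7♭13 is built on F#; its 5th is a perfect 5th above the root.
A fifth above F uses the letter C, and the perfect 5th above F# is C#.

C#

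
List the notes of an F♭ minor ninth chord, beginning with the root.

Fb, Abb, Cb, Ebb, Gb

F♭ minor ninth is a minor ninth built on Fb.
root → Fb
3rd (minor 3rd) → Abb
5th (perfect 5th) → Cb
7th (minor 7th) → Ebb
9th (major 9th) → Gb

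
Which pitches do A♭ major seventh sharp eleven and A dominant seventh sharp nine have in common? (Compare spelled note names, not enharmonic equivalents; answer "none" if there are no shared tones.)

A♭ major seventh sharp eleven = Ab, C, Eb, G, D.
A dominant seventh sharp nine = A, C#, E, G, B#.
Shared: G.

G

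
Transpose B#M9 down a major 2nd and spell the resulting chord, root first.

Transposed root: B# → A# (major 2nd down). So we spell A# major ninth:
Root: A#
Major 3rd (3rd): C##
Perfect 5th (5th): E#
Major 7th (7th): G##
Major 9th (9th): B#

A# – C## – E# – G## – B#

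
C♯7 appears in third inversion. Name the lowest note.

C♯7 in root position is C#–E#–G#–B.
Third inversion places the seventh in the bass, which is B.

B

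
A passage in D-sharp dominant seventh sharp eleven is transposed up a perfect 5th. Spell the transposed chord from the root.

A-sharp – C-double-sharp – E-sharp – G-sharp – D-double-sharp

A perfect 5th up from D-sharp is A-sharp, so the new chord is A-sharp dominant seventh sharp eleven.
A-sharp — root
C-double-sharp — major 3rd
E-sharp — perfect 5th
G-sharp — minor 7th
D-double-sharp — augmented 11th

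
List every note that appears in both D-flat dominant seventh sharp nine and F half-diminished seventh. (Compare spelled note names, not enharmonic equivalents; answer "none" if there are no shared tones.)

F, A-flat, C-flat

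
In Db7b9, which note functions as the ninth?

Ebb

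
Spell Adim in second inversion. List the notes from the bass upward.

E♭ – A – C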